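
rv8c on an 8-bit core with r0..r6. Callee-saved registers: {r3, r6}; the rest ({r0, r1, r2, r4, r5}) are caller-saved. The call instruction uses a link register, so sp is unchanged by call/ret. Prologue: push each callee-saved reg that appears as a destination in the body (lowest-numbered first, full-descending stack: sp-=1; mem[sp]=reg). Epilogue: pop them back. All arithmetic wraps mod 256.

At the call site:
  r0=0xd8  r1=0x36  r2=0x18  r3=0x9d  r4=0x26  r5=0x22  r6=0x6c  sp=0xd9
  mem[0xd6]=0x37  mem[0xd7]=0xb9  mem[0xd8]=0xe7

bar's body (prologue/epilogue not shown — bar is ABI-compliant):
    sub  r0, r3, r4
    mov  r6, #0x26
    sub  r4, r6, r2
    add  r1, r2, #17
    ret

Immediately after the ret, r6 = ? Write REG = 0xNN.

prologue: push r6 -> mem[0xd8]=0x6c, sp=0xd8
body[0] sub  r0, r3, r4 -> r0=0x77
body[1] mov  r6, #0x26 -> r6=0x26
body[2] sub  r4, r6, r2 -> r4=0x0e
body[3] add  r1, r2, #17 -> r1=0x29
epilogue: pop r6=0x6c, sp=0xd9
r6 is callee-saved -> restored

REG = 0x6c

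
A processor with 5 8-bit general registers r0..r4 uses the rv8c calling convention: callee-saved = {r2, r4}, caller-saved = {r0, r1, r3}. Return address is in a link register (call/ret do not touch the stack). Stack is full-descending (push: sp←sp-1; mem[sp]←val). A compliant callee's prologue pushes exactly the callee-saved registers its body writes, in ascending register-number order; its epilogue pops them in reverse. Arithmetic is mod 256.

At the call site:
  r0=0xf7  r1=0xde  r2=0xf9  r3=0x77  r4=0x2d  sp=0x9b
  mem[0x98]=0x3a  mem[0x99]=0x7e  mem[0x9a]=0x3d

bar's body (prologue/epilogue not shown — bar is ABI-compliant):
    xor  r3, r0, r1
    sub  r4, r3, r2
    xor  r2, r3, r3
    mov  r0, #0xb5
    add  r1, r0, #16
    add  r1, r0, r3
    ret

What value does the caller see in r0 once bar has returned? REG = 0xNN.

REG = 0xb5

prologue: push r2 → mem[0x9a]=0xf9, sp=0x9a
prologue: push r4 → mem[0x99]=0x2d, sp=0x99
body[0] xor  r3, r0, r1 → r3=0x29
body[1] sub  r4, r3, r2 → r4=0x30
body[2] xor  r2, r3, r3 → r2=0x00
body[3] mov  r0, #0xb5 → r0=0xb5
body[4] add  r1, r0, #16 → r1=0xc5
body[5] add  r1, r0, r3 → r1=0xde
epilogue: pop r4=0x2d, sp=0x9a
epilogue: pop r2=0xf9, sp=0x9b
r0 is caller-saved → body value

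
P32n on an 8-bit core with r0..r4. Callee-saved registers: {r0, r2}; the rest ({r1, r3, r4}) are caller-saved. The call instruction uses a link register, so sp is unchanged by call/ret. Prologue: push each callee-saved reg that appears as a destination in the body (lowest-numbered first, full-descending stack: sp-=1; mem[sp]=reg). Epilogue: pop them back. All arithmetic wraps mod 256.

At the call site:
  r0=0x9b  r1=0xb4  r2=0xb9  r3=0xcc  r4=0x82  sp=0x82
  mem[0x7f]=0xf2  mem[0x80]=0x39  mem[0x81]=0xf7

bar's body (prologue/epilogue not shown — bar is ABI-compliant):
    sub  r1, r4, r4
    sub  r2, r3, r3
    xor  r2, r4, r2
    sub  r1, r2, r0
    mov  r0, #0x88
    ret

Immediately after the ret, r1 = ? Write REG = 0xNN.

prologue: push r0 → mem[0x81]=0x9b, sp=0x81
prologue: push r2 → mem[0x80]=0xb9, sp=0x80
body[0] sub  r1, r4, r4 → r1=0x00
body[1] sub  r2, r3, r3 → r2=0x00
body[2] xor  r2, r4, r2 → r2=0x82
body[3] sub  r1, r2, r0 → r1=0xe7
body[4] mov  r0, #0x88 → r0=0x88
epilogue: pop r2=0xb9, sp=0x81
epilogue: pop r0=0x9b, sp=0x82
r1 is caller-saved → body value

REG = 0xe7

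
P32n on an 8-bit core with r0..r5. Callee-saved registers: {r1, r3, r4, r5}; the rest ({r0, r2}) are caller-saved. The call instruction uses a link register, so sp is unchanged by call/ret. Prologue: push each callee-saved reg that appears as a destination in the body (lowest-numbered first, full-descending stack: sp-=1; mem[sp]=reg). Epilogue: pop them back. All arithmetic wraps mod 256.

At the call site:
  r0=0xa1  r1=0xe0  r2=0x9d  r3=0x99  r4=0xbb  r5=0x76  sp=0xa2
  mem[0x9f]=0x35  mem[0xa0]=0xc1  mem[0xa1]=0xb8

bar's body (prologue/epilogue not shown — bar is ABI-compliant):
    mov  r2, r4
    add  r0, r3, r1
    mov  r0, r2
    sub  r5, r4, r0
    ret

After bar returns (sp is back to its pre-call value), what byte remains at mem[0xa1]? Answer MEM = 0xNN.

MEM = 0x76

prologue: push r5 -> mem[0xa1]=0x76, sp=0xa1
body[0] mov  r2, r4 -> r2=0xbb
body[1] add  r0, r3, r1 -> r0=0x79
body[2] mov  r0, r2 -> r0=0xbb
body[3] sub  r5, r4, r0 -> r5=0x00
epilogue: pop r5=0x76, sp=0xa2
prologue pushed ['r5'] at ['0xa1']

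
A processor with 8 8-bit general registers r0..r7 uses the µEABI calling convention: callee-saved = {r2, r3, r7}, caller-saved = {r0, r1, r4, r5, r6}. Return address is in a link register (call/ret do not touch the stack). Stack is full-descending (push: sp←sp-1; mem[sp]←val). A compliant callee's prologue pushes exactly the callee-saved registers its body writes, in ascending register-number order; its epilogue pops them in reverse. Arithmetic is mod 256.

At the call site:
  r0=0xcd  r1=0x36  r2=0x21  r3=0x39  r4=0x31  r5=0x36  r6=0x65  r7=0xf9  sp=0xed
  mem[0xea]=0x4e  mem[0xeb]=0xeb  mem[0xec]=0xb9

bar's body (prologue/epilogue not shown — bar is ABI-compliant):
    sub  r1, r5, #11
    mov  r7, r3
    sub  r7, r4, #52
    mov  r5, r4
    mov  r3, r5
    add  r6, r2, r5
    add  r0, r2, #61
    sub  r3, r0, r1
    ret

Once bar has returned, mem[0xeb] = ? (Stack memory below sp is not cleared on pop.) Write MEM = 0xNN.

prologue: push r3 -> mem[0xec]=0x39, sp=0xec
prologue: push r7 -> mem[0xeb]=0xf9, sp=0xeb
body[0] sub  r1, r5, #11 -> r1=0x2b
body[1] mov  r7, r3 -> r7=0x39
body[2] sub  r7, r4, #52 -> r7=0xfd
body[3] mov  r5, r4 -> r5=0x31
body[4] mov  r3, r5 -> r3=0x31
body[5] add  r6, r2, r5 -> r6=0x52
body[6] add  r0, r2, #61 -> r0=0x5e
body[7] sub  r3, r0, r1 -> r3=0x33
epilogue: pop r7=0xf9, sp=0xec
epilogue: pop r3=0x39, sp=0xed
prologue pushed ['r3', 'r7'] at ['0xec', '0xeb']

MEM = 0xf9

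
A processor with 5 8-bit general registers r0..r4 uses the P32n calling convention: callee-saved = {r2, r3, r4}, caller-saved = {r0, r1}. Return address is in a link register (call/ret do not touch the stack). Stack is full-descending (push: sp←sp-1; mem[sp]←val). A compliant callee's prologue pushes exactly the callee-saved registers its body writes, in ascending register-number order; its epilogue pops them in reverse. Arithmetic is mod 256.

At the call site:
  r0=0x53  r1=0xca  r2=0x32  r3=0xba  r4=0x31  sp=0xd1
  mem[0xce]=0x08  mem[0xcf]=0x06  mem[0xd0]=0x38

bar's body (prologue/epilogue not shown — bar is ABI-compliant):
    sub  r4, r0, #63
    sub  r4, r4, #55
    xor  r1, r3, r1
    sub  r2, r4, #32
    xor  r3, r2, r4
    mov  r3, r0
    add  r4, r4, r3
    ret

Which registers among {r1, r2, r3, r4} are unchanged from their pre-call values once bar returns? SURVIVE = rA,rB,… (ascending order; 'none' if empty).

SURVIVE = r2,r3,r4

prologue: push r2 → mem[0xd0]=0x32, sp=0xd0
prologue: push r3 → mem[0xcf]=0xba, sp=0xcf
prologue: push r4 → mem[0xce]=0x31, sp=0xce
body[0] sub  r4, r0, #63 → r4=0x14
body[1] sub  r4, r4, #55 → r4=0xdd
body[2] xor  r1, r3, r1 → r1=0x70
body[3] sub  r2, r4, #32 → r2=0xbd
body[4] xor  r3, r2, r4 → r3=0x60
body[5] mov  r3, r0 → r3=0x53
body[6] add  r4, r4, r3 → r4=0x30
epilogue: pop r4=0x31, sp=0xcf
epilogue: pop r3=0xba, sp=0xd0
epilogue: pop r2=0x32, sp=0xd1
r1: caller-saved, written=True
r2: callee-saved, written=True
r3: callee-saved, written=True
r4: callee-saved, written=True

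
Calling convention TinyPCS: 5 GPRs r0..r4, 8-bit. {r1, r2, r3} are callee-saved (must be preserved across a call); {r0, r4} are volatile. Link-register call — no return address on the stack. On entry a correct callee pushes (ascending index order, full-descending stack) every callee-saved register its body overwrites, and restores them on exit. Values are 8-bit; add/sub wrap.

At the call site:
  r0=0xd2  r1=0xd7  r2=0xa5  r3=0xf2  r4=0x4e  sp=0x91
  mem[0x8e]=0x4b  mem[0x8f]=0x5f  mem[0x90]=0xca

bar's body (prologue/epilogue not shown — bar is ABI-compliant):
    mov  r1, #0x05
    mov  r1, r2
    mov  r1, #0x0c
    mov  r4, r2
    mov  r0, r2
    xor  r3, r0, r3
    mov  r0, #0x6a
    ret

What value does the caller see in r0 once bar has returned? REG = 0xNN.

prologue: push r1 → mem[0x90]=0xd7, sp=0x90
prologue: push r3 → mem[0x8f]=0xf2, sp=0x8f
body[0] mov  r1, #0x05 → r1=0x05
body[1] mov  r1, r2 → r1=0xa5
body[2] mov  r1, #0x0c → r1=0x0c
body[3] mov  r4, r2 → r4=0xa5
body[4] mov  r0, r2 → r0=0xa5
body[5] xor  r3, r0, r3 → r3=0x57
body[6] mov  r0, #0x6a → r0=0x6a
epilogue: pop r3=0xf2, sp=0x90
epilogue: pop r1=0xd7, sp=0x91
r0 is caller-saved → body value

REG = 0x6a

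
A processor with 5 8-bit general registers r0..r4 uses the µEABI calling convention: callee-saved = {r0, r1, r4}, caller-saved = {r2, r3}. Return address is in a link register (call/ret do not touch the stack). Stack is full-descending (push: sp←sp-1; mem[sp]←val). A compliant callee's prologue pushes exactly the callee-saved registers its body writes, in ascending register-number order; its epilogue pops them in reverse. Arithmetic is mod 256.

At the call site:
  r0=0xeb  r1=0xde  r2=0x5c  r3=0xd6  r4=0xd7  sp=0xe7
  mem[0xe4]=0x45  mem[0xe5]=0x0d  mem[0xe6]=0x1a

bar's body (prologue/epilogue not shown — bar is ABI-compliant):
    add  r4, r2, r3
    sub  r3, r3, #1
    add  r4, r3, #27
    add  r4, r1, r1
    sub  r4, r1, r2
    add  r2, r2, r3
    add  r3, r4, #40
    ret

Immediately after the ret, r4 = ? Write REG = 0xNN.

prologue: push r4 → mem[0xe6]=0xd7, sp=0xe6
body[0] add  r4, r2, r3 → r4=0x32
body[1] sub  r3, r3, #1 → r3=0xd5
body[2] add  r4, r3, #27 → r4=0xf0
body[3] add  r4, r1, r1 → r4=0xbc
body[4] sub  r4, r1, r2 → r4=0x82
body[5] add  r2, r2, r3 → r2=0x31
body[6] add  r3, r4, #40 → r3=0xaa
epilogue: pop r4=0xd7, sp=0xe7
r4 is callee-saved → restored

REG = 0xd7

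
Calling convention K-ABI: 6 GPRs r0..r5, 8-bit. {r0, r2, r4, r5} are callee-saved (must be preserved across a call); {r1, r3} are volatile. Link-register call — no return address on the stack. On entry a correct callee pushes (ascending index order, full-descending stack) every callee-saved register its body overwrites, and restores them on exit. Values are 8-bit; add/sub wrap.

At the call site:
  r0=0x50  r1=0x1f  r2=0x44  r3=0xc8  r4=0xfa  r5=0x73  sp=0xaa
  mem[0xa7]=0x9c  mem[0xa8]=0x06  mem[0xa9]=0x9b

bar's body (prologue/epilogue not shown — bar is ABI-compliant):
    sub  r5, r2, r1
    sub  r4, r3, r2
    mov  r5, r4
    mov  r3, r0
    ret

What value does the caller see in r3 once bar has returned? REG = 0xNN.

prologue: push r4 -> mem[0xa9]=0xfa, sp=0xa9
prologue: push r5 -> mem[0xa8]=0x73, sp=0xa8
body[0] sub  r5, r2, r1 -> r5=0x25
body[1] sub  r4, r3, r2 -> r4=0x84
body[2] mov  r5, r4 -> r5=0x84
body[3] mov  r3, r0 -> r3=0x50
epilogue: pop r5=0x73, sp=0xa9
epilogue: pop r4=0xfa, sp=0xaa
r3 is caller-saved -> body value

REG = 0x50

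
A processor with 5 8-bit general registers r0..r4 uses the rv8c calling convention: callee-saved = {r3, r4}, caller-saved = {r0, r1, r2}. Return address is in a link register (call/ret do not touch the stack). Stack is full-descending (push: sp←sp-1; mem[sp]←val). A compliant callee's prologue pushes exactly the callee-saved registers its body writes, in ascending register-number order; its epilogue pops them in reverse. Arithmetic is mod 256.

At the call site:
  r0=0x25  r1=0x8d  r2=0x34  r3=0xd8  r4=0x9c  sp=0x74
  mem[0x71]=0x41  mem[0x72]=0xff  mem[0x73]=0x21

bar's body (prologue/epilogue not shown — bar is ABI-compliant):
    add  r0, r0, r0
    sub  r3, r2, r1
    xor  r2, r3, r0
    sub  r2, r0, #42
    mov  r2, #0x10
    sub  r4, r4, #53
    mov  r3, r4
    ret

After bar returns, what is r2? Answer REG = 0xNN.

REG = 0x10

prologue: push r3 -> mem[0x73]=0xd8, sp=0x73
prologue: push r4 -> mem[0x72]=0x9c, sp=0x72
body[0] add  r0, r0, r0 -> r0=0x4a
body[1] sub  r3, r2, r1 -> r3=0xa7
body[2] xor  r2, r3, r0 -> r2=0xed
body[3] sub  r2, r0, #42 -> r2=0x20
body[4] mov  r2, #0x10 -> r2=0x10
body[5] sub  r4, r4, #53 -> r4=0x67
body[6] mov  r3, r4 -> r3=0x67
epilogue: pop r4=0x9c, sp=0x73
epilogue: pop r3=0xd8, sp=0x74
r2 is caller-saved -> body value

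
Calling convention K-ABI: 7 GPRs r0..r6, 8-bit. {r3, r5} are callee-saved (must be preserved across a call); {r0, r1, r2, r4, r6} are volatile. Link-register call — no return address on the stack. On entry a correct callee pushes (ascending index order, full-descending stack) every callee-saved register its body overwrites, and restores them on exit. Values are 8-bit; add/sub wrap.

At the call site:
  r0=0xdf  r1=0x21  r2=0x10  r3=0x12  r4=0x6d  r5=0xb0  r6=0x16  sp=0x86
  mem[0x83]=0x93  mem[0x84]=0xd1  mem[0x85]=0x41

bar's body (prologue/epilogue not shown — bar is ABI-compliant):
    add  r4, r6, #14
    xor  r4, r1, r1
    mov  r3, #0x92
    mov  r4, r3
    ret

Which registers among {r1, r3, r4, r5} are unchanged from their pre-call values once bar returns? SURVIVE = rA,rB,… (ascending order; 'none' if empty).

prologue: push r3 -> mem[0x85]=0x12, sp=0x85
body[0] add  r4, r6, #14 -> r4=0x24
body[1] xor  r4, r1, r1 -> r4=0x00
body[2] mov  r3, #0x92 -> r3=0x92
body[3] mov  r4, r3 -> r4=0x92
epilogue: pop r3=0x12, sp=0x86
r1: caller-saved, written=False
r3: callee-saved, written=True
r4: caller-saved, written=True
r5: callee-saved, written=False

SURVIVE = r1,r3,r5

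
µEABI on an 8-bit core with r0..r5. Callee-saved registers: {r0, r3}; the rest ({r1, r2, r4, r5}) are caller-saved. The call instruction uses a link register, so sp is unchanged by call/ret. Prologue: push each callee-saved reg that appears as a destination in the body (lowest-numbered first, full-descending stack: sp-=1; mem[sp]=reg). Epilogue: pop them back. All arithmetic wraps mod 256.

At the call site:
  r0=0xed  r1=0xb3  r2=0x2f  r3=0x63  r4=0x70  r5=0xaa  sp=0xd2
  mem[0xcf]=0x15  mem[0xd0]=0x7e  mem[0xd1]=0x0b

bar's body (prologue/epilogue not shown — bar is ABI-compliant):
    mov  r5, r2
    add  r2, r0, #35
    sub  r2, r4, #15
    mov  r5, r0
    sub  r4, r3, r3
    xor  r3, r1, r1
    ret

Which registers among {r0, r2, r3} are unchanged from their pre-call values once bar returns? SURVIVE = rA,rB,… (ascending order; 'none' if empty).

prologue: push r3 → mem[0xd1]=0x63, sp=0xd1
body[0] mov  r5, r2 → r5=0x2f
body[1] add  r2, r0, #35 → r2=0x10
body[2] sub  r2, r4, #15 → r2=0x61
body[3] mov  r5, r0 → r5=0xed
body[4] sub  r4, r3, r3 → r4=0x00
body[5] xor  r3, r1, r1 → r3=0x00
epilogue: pop r3=0x63, sp=0xd2
r0: callee-saved, written=False
r2: caller-saved, written=True
r3: callee-saved, written=True

SURVIVE = r0,r3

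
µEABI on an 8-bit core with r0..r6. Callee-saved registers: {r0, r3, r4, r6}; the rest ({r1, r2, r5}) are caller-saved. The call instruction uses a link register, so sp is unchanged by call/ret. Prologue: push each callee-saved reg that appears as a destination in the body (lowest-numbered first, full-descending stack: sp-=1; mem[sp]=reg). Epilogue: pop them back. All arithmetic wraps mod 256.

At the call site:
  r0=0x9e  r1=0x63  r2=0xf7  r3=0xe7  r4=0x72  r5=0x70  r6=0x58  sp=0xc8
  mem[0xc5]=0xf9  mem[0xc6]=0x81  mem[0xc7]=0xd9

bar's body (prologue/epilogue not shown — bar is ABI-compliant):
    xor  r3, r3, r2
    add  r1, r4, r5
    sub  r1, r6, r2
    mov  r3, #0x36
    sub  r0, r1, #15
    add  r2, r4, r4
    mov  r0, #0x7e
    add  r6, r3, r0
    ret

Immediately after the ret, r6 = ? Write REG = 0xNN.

REG = 0x58

prologue: push r0 → mem[0xc7]=0x9e, sp=0xc7
prologue: push r3 → mem[0xc6]=0xe7, sp=0xc6
prologue: push r6 → mem[0xc5]=0x58, sp=0xc5
body[0] xor  r3, r3, r2 → r3=0x10
body[1] add  r1, r4, r5 → r1=0xe2
body[2] sub  r1, r6, r2 → r1=0x61
body[3] mov  r3, #0x36 → r3=0x36
body[4] sub  r0, r1, #15 → r0=0x52
body[5] add  r2, r4, r4 → r2=0xe4
body[6] mov  r0, #0x7e → r0=0x7e
body[7] add  r6, r3, r0 → r6=0xb4
epilogue: pop r6=0x58, sp=0xc6
epilogue: pop r3=0xe7, sp=0xc7
epilogue: pop r0=0x9e, sp=0xc8
r6 is callee-saved → restored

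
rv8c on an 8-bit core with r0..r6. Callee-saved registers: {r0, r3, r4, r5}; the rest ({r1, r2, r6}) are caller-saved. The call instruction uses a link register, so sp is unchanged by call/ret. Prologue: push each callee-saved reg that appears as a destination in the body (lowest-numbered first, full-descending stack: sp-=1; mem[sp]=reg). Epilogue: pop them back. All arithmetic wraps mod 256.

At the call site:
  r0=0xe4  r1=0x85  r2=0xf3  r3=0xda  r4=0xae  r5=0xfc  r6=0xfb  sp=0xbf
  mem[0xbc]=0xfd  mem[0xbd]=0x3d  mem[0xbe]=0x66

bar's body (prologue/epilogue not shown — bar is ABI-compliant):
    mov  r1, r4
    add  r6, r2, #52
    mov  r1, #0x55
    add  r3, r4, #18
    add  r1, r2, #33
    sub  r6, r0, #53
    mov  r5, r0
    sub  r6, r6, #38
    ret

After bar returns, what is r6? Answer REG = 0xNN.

REG = 0x89

prologue: push r3 → mem[0xbe]=0xda, sp=0xbe
prologue: push r5 → mem[0xbd]=0xfc, sp=0xbd
body[0] mov  r1, r4 → r1=0xae
body[1] add  r6, r2, #52 → r6=0x27
body[2] mov  r1, #0x55 → r1=0x55
body[3] add  r3, r4, #18 → r3=0xc0
body[4] add  r1, r2, #33 → r1=0x14
body[5] sub  r6, r0, #53 → r6=0xaf
body[6] mov  r5, r0 → r5=0xe4
body[7] sub  r6, r6, #38 → r6=0x89
epilogue: pop r5=0xfc, sp=0xbe
epilogue: pop r3=0xda, sp=0xbf
r6 is caller-saved → body value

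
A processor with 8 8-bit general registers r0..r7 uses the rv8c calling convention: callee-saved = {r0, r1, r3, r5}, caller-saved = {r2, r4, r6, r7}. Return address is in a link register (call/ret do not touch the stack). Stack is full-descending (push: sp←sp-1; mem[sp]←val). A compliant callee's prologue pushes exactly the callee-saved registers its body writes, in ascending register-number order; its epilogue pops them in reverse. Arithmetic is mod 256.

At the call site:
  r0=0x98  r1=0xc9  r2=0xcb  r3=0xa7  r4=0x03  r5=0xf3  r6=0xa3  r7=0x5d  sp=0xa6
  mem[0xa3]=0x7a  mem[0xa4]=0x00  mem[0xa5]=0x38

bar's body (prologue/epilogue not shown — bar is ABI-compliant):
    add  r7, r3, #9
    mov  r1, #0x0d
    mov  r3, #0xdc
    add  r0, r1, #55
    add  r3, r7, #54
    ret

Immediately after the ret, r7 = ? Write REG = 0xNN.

prologue: push r0 → mem[0xa5]=0x98, sp=0xa5
prologue: push r1 → mem[0xa4]=0xc9, sp=0xa4
prologue: push r3 → mem[0xa3]=0xa7, sp=0xa3
body[0] add  r7, r3, #9 → r7=0xb0
body[1] mov  r1, #0x0d → r1=0x0d
body[2] mov  r3, #0xdc → r3=0xdc
body[3] add  r0, r1, #55 → r0=0x44
body[4] add  r3, r7, #54 → r3=0xe6
epilogue: pop r3=0xa7, sp=0xa4
epilogue: pop r1=0xc9, sp=0xa5
epilogue: pop r0=0x98, sp=0xa6
r7 is caller-saved → body value

REG = 0xb0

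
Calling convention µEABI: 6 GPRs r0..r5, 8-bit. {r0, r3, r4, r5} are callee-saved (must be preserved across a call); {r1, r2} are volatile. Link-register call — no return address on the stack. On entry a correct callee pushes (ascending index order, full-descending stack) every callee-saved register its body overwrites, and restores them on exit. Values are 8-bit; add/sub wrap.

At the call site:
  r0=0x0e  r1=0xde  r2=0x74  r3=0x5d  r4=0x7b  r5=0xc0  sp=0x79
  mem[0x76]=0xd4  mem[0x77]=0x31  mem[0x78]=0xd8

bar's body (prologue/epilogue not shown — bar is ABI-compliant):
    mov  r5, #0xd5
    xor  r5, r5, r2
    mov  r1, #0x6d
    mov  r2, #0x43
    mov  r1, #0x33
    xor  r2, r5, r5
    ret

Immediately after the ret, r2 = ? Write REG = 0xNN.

prologue: push r5 -> mem[0x78]=0xc0, sp=0x78
body[0] mov  r5, #0xd5 -> r5=0xd5
body[1] xor  r5, r5, r2 -> r5=0xa1
body[2] mov  r1, #0x6d -> r1=0x6d
body[3] mov  r2, #0x43 -> r2=0x43
body[4] mov  r1, #0x33 -> r1=0x33
body[5] xor  r2, r5, r5 -> r2=0x00
epilogue: pop r5=0xc0, sp=0x79
r2 is caller-saved -> body value

REG = 0x00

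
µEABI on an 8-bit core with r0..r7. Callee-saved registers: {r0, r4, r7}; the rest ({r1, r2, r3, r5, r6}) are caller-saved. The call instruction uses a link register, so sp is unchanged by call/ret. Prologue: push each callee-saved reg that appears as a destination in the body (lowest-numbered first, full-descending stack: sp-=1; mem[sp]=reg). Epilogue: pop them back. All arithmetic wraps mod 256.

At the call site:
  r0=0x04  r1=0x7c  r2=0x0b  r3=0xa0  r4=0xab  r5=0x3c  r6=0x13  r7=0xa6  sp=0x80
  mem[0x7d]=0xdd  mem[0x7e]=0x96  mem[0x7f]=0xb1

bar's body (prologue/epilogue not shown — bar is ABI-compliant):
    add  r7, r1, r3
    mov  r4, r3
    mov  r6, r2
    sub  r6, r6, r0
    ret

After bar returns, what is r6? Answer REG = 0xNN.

REG = 0x07

prologue: push r4 -> mem[0x7f]=0xab, sp=0x7f
prologue: push r7 -> mem[0x7e]=0xa6, sp=0x7e
body[0] add  r7, r1, r3 -> r7=0x1c
body[1] mov  r4, r3 -> r4=0xa0
body[2] mov  r6, r2 -> r6=0x0b
body[3] sub  r6, r6, r0 -> r6=0x07
epilogue: pop r7=0xa6, sp=0x7f
epilogue: pop r4=0xab, sp=0x80
r6 is caller-saved -> body value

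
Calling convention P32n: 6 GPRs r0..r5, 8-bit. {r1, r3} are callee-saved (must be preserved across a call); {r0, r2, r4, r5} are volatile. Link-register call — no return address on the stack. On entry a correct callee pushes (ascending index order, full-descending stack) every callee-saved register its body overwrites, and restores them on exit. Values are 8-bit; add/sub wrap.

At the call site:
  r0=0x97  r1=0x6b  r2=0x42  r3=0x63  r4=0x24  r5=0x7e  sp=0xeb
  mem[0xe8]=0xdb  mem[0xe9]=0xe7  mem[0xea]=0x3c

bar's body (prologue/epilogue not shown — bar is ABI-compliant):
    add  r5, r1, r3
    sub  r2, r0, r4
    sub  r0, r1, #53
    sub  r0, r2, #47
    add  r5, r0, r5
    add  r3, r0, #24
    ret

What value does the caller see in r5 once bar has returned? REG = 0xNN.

REG = 0x12

prologue: push r3 → mem[0xea]=0x63, sp=0xea
body[0] add  r5, r1, r3 → r5=0xce
body[1] sub  r2, r0, r4 → r2=0x73
body[2] sub  r0, r1, #53 → r0=0x36
body[3] sub  r0, r2, #47 → r0=0x44
body[4] add  r5, r0, r5 → r5=0x12
body[5] add  r3, r0, #24 → r3=0x5c
epilogue: pop r3=0x63, sp=0xeb
r5 is caller-saved → body value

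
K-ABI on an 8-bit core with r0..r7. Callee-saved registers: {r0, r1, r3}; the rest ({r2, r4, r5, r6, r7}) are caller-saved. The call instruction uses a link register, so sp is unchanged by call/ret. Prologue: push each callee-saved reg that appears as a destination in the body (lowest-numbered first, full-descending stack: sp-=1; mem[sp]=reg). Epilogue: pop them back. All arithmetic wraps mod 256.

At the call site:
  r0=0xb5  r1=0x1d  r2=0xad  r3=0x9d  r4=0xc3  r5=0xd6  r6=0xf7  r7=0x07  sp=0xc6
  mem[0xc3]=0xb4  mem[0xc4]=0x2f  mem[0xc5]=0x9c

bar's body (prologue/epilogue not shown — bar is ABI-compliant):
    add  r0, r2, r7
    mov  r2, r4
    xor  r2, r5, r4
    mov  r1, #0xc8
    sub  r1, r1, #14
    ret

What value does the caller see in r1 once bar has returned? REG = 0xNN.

REG = 0x1d

prologue: push r0 → mem[0xc5]=0xb5, sp=0xc5
prologue: push r1 → mem[0xc4]=0x1d, sp=0xc4
body[0] add  r0, r2, r7 → r0=0xb4
body[1] mov  r2, r4 → r2=0xc3
body[2] xor  r2, r5, r4 → r2=0x15
body[3] mov  r1, #0xc8 → r1=0xc8
body[4] sub  r1, r1, #14 → r1=0xba
epilogue: pop r1=0x1d, sp=0xc5
epilogue: pop r0=0xb5, sp=0xc6
r1 is callee-saved → restored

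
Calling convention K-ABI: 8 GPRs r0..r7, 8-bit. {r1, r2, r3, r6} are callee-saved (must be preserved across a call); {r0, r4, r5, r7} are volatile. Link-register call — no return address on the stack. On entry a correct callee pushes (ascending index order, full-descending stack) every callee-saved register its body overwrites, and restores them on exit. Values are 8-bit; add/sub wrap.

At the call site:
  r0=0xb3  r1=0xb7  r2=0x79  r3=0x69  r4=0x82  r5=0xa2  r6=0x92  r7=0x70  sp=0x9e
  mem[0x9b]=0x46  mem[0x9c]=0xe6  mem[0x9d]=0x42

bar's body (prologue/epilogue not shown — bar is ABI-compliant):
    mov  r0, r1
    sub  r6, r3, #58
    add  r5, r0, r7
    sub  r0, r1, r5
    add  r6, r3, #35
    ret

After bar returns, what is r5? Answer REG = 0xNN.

prologue: push r6 → mem[0x9d]=0x92, sp=0x9d
body[0] mov  r0, r1 → r0=0xb7
body[1] sub  r6, r3, #58 → r6=0x2f
body[2] add  r5, r0, r7 → r5=0x27
body[3] sub  r0, r1, r5 → r0=0x90
body[4] add  r6, r3, #35 → r6=0x8c
epilogue: pop r6=0x92, sp=0x9e
r5 is caller-saved → body value

REG = 0x27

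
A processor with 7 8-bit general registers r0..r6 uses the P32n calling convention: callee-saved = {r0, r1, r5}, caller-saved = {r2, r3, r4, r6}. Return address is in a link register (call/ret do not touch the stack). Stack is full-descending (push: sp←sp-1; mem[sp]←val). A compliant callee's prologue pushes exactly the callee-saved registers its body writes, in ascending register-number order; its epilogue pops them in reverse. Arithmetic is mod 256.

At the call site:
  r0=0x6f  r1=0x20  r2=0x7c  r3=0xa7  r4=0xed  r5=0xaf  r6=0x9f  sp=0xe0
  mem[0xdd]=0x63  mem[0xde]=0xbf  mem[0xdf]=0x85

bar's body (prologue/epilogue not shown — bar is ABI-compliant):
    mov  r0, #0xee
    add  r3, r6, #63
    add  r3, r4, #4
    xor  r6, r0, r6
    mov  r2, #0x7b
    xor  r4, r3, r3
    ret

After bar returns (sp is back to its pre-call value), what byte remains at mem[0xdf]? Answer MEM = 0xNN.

prologue: push r0 -> mem[0xdf]=0x6f, sp=0xdf
body[0] mov  r0, #0xee -> r0=0xee
body[1] add  r3, r6, #63 -> r3=0xde
body[2] add  r3, r4, #4 -> r3=0xf1
body[3] xor  r6, r0, r6 -> r6=0x71
body[4] mov  r2, #0x7b -> r2=0x7b
body[5] xor  r4, r3, r3 -> r4=0x00
epilogue: pop r0=0x6f, sp=0xe0
prologue pushed ['r0'] at ['0xdf']

MEM = 0x6f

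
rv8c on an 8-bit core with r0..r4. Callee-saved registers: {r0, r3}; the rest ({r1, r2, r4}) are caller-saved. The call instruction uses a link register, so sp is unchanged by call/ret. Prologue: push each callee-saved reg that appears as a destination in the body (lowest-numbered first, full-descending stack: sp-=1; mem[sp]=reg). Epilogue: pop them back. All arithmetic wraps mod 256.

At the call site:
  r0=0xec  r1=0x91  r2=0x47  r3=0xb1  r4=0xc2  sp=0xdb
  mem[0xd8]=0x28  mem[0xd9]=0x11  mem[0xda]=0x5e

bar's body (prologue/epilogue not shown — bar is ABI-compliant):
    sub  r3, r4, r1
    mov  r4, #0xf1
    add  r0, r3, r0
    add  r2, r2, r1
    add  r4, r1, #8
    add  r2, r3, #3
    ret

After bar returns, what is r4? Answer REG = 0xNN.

prologue: push r0 -> mem[0xda]=0xec, sp=0xda
prologue: push r3 -> mem[0xd9]=0xb1, sp=0xd9
body[0] sub  r3, r4, r1 -> r3=0x31
body[1] mov  r4, #0xf1 -> r4=0xf1
body[2] add  r0, r3, r0 -> r0=0x1d
body[3] add  r2, r2, r1 -> r2=0xd8
body[4] add  r4, r1, #8 -> r4=0x99
body[5] add  r2, r3, #3 -> r2=0x34
epilogue: pop r3=0xb1, sp=0xda
epilogue: pop r0=0xec, sp=0xdb
r4 is caller-saved -> body value

REG = 0x99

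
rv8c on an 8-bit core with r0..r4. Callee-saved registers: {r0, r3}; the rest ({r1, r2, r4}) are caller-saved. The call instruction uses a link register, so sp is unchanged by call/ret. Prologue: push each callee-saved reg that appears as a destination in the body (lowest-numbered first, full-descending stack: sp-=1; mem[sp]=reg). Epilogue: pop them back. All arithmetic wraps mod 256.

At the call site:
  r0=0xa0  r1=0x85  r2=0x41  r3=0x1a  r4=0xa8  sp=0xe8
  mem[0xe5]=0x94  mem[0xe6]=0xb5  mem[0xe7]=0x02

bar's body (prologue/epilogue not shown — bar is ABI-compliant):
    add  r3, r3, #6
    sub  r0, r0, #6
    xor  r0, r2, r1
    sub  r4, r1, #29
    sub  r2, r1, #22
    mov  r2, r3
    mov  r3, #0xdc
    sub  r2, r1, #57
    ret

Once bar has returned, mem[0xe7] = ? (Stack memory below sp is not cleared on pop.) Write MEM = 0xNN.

MEM = 0xa0

prologue: push r0 -> mem[0xe7]=0xa0, sp=0xe7
prologue: push r3 -> mem[0xe6]=0x1a, sp=0xe6
body[0] add  r3, r3, #6 -> r3=0x20
body[1] sub  r0, r0, #6 -> r0=0x9a
body[2] xor  r0, r2, r1 -> r0=0xc4
body[3] sub  r4, r1, #29 -> r4=0x68
body[4] sub  r2, r1, #22 -> r2=0x6f
body[5] mov  r2, r3 -> r2=0x20
body[6] mov  r3, #0xdc -> r3=0xdc
body[7] sub  r2, r1, #57 -> r2=0x4c
epilogue: pop r3=0x1a, sp=0xe7
epilogue: pop r0=0xa0, sp=0xe8
prologue pushed ['r0', 'r3'] at ['0xe7', '0xe6']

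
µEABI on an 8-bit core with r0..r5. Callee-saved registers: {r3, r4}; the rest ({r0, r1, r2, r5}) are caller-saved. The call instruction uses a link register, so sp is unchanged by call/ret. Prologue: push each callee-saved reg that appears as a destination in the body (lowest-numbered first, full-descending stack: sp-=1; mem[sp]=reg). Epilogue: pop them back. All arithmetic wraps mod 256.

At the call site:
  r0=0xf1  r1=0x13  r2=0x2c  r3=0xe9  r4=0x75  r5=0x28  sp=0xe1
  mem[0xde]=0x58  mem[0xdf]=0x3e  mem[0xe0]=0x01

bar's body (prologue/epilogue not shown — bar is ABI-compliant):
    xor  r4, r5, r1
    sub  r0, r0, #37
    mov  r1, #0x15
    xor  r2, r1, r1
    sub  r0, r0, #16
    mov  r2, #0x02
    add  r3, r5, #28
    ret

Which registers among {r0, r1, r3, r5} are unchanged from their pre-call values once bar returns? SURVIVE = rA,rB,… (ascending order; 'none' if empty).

prologue: push r3 → mem[0xe0]=0xe9, sp=0xe0
prologue: push r4 → mem[0xdf]=0x75, sp=0xdf
body[0] xor  r4, r5, r1 → r4=0x3b
body[1] sub  r0, r0, #37 → r0=0xcc
body[2] mov  r1, #0x15 → r1=0x15
body[3] xor  r2, r1, r1 → r2=0x00
body[4] sub  r0, r0, #16 → r0=0xbc
body[5] mov  r2, #0x02 → r2=0x02
body[6] add  r3, r5, #28 → r3=0x44
epilogue: pop r4=0x75, sp=0xe0
epilogue: pop r3=0xe9, sp=0xe1
r0: caller-saved, written=True
r1: caller-saved, written=True
r3: callee-saved, written=True
r5: caller-saved, written=False

SURVIVE = r3,r5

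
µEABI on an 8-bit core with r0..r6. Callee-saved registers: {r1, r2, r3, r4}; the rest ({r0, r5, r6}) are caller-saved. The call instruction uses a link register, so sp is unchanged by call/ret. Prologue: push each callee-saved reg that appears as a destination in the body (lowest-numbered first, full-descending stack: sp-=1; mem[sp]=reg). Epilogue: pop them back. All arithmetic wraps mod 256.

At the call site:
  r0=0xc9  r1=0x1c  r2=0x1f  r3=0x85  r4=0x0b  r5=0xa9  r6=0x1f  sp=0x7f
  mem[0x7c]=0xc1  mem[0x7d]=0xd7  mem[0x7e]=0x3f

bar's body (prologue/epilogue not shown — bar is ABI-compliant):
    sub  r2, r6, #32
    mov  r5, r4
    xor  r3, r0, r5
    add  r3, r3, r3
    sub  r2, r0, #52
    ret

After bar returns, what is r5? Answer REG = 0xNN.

REG = 0x0b

prologue: push r2 -> mem[0x7e]=0x1f, sp=0x7e
prologue: push r3 -> mem[0x7d]=0x85, sp=0x7d
body[0] sub  r2, r6, #32 -> r2=0xff
body[1] mov  r5, r4 -> r5=0x0b
body[2] xor  r3, r0, r5 -> r3=0xc2
body[3] add  r3, r3, r3 -> r3=0x84
body[4] sub  r2, r0, #52 -> r2=0x95
epilogue: pop r3=0x85, sp=0x7e
epilogue: pop r2=0x1f, sp=0x7f
r5 is caller-saved -> body value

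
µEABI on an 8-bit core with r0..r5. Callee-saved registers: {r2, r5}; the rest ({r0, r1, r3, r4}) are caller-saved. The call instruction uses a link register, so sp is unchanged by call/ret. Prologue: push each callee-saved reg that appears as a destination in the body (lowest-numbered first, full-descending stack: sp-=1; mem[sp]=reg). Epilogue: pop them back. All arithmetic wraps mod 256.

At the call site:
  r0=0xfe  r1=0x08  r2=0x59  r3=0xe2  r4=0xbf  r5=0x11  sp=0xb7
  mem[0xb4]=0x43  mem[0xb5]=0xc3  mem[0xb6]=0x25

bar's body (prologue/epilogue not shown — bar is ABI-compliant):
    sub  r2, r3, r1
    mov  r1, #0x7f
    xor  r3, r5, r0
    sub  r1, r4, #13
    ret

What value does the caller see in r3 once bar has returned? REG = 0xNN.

REG = 0xef

prologue: push r2 -> mem[0xb6]=0x59, sp=0xb6
body[0] sub  r2, r3, r1 -> r2=0xda
body[1] mov  r1, #0x7f -> r1=0x7f
body[2] xor  r3, r5, r0 -> r3=0xef
body[3] sub  r1, r4, #13 -> r1=0xb2
epilogue: pop r2=0x59, sp=0xb7
r3 is caller-saved -> body value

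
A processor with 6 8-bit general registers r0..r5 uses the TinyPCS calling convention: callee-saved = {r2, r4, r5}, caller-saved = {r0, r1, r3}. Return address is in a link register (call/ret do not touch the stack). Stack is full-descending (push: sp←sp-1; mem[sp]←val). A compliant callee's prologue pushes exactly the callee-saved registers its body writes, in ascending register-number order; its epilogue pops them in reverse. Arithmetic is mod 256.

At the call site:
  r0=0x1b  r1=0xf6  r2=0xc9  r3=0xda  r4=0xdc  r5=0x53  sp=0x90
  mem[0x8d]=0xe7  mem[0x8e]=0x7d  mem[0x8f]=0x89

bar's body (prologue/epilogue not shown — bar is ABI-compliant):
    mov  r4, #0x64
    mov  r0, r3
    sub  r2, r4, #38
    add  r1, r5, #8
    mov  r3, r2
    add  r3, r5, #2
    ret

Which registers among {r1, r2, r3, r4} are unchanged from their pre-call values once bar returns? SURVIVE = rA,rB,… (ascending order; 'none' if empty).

prologue: push r2 → mem[0x8f]=0xc9, sp=0x8f
prologue: push r4 → mem[0x8e]=0xdc, sp=0x8e
body[0] mov  r4, #0x64 → r4=0x64
body[1] mov  r0, r3 → r0=0xda
body[2] sub  r2, r4, #38 → r2=0x3e
body[3] add  r1, r5, #8 → r1=0x5b
body[4] mov  r3, r2 → r3=0x3e
body[5] add  r3, r5, #2 → r3=0x55
epilogue: pop r4=0xdc, sp=0x8f
epilogue: pop r2=0xc9, sp=0x90
r1: caller-saved, written=True
r2: callee-saved, written=True
r3: caller-saved, written=True
r4: callee-saved, written=True

SURVIVE = r2,r4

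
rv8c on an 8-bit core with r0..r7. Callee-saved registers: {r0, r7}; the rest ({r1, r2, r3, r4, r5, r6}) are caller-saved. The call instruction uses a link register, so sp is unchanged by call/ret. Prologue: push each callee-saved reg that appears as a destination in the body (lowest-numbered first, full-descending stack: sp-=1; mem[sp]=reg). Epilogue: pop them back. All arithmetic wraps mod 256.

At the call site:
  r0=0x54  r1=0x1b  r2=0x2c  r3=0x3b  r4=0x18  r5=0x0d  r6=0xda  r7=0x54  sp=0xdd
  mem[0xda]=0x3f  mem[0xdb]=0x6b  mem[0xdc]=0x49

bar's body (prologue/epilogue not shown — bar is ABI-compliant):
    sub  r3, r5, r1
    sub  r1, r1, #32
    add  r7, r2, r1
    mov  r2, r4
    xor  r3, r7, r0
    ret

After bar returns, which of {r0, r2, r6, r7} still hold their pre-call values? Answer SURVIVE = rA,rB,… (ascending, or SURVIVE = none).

SURVIVE = r0,r6,r7

prologue: push r7 -> mem[0xdc]=0x54, sp=0xdc
body[0] sub  r3, r5, r1 -> r3=0xf2
body[1] sub  r1, r1, #32 -> r1=0xfb
body[2] add  r7, r2, r1 -> r7=0x27
body[3] mov  r2, r4 -> r2=0x18
body[4] xor  r3, r7, r0 -> r3=0x73
epilogue: pop r7=0x54, sp=0xdd
r0: callee-saved, written=False
r2: caller-saved, written=True
r6: caller-saved, written=False
r7: callee-saved, written=True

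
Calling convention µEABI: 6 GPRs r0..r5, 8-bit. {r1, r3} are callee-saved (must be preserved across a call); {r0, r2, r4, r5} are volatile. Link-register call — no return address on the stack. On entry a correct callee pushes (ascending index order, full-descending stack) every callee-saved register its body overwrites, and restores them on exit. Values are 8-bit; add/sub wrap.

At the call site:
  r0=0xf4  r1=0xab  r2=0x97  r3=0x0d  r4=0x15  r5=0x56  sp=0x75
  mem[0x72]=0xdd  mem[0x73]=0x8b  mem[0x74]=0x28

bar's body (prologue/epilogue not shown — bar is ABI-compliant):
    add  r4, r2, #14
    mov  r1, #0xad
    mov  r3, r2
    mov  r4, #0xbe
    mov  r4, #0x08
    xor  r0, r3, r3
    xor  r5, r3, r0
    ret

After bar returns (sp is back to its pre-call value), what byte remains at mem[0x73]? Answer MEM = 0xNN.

prologue: push r1 -> mem[0x74]=0xab, sp=0x74
prologue: push r3 -> mem[0x73]=0x0d, sp=0x73
body[0] add  r4, r2, #14 -> r4=0xa5
body[1] mov  r1, #0xad -> r1=0xad
body[2] mov  r3, r2 -> r3=0x97
body[3] mov  r4, #0xbe -> r4=0xbe
body[4] mov  r4, #0x08 -> r4=0x08
body[5] xor  r0, r3, r3 -> r0=0x00
body[6] xor  r5, r3, r0 -> r5=0x97
epilogue: pop r3=0x0d, sp=0x74
epilogue: pop r1=0xab, sp=0x75
prologue pushed ['r1', 'r3'] at ['0x74', '0x73']

MEM = 0x0d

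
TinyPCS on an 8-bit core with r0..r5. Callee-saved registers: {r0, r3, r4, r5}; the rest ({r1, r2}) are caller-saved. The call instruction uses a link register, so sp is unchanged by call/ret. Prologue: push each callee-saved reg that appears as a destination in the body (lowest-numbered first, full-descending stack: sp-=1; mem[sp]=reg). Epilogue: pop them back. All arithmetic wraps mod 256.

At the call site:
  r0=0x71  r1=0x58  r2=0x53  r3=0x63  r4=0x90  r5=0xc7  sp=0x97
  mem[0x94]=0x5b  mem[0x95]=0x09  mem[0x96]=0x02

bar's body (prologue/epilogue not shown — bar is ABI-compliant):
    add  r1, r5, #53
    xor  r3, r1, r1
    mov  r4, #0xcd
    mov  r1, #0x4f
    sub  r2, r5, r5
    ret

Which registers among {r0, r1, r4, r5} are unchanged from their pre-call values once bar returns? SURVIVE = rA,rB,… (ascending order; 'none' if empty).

SURVIVE = r0,r4,r5

prologue: push r3 → mem[0x96]=0x63, sp=0x96
prologue: push r4 → mem[0x95]=0x90, sp=0x95
body[0] add  r1, r5, #53 → r1=0xfc
body[1] xor  r3, r1, r1 → r3=0x00
body[2] mov  r4, #0xcd → r4=0xcd
body[3] mov  r1, #0x4f → r1=0x4f
body[4] sub  r2, r5, r5 → r2=0x00
epilogue: pop r4=0x90, sp=0x96
epilogue: pop r3=0x63, sp=0x97
r0: callee-saved, written=False
r1: caller-saved, written=True
r4: callee-saved, written=True
r5: callee-saved, written=False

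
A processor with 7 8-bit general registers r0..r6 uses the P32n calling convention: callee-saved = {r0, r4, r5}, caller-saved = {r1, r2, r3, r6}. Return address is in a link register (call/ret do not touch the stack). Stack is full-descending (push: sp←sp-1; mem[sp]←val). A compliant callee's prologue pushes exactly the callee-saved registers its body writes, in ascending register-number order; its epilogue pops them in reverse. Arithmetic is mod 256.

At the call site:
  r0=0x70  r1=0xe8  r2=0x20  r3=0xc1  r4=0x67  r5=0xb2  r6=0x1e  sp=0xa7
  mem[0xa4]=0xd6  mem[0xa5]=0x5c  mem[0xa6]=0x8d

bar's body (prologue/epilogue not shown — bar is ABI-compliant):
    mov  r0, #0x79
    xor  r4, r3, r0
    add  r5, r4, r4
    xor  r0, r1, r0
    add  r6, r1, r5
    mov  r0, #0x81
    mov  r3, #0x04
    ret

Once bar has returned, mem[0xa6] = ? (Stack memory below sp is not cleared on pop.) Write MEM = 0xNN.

prologue: push r0 -> mem[0xa6]=0x70, sp=0xa6
prologue: push r4 -> mem[0xa5]=0x67, sp=0xa5
prologue: push r5 -> mem[0xa4]=0xb2, sp=0xa4
body[0] mov  r0, #0x79 -> r0=0x79
body[1] xor  r4, r3, r0 -> r4=0xb8
body[2] add  r5, r4, r4 -> r5=0x70
body[3] xor  r0, r1, r0 -> r0=0x91
body[4] add  r6, r1, r5 -> r6=0x58
body[5] mov  r0, #0x81 -> r0=0x81
body[6] mov  r3, #0x04 -> r3=0x04
epilogue: pop r5=0xb2, sp=0xa5
epilogue: pop r4=0x67, sp=0xa6
epilogue: pop r0=0x70, sp=0xa7
prologue pushed ['r0', 'r4', 'r5'] at ['0xa6', '0xa5', '0xa4']

MEM = 0x70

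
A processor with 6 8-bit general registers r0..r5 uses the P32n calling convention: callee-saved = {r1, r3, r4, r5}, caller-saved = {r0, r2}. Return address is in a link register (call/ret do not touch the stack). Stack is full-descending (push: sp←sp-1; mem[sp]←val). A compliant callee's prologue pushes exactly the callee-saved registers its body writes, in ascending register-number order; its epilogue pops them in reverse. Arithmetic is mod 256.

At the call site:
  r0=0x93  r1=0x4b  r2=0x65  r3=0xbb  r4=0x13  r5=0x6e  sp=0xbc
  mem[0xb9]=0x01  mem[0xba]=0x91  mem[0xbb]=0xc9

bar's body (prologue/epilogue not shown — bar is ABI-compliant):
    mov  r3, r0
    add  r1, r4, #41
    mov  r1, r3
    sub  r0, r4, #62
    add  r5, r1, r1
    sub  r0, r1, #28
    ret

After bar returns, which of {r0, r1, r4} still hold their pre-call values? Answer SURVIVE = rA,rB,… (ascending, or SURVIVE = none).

prologue: push r1 → mem[0xbb]=0x4b, sp=0xbb
prologue: push r3 → mem[0xba]=0xbb, sp=0xba
prologue: push r5 → mem[0xb9]=0x6e, sp=0xb9
body[0] mov  r3, r0 → r3=0x93
body[1] add  r1, r4, #41 → r1=0x3c
body[2] mov  r1, r3 → r1=0x93
body[3] sub  r0, r4, #62 → r0=0xd5
body[4] add  r5, r1, r1 → r5=0x26
body[5] sub  r0, r1, #28 → r0=0x77
epilogue: pop r5=0x6e, sp=0xba
epilogue: pop r3=0xbb, sp=0xbb
epilogue: pop r1=0x4b, sp=0xbc
r0: caller-saved, written=True
r1: callee-saved, written=True
r4: callee-saved, written=False

SURVIVE = r1,r4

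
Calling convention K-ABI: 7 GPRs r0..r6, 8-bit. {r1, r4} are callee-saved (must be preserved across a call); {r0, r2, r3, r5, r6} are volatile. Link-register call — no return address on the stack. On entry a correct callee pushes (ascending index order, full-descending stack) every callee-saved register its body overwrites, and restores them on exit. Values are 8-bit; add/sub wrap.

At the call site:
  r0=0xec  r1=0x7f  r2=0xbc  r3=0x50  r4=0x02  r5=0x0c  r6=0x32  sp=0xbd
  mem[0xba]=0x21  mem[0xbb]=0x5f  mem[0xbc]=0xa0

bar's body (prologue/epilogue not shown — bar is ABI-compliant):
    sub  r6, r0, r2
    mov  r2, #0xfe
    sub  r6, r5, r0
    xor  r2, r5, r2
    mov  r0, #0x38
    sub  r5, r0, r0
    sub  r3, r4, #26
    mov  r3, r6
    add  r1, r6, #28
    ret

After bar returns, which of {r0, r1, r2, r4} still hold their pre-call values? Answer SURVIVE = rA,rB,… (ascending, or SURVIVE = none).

SURVIVE = r1,r4

prologue: push r1 → mem[0xbc]=0x7f, sp=0xbc
body[0] sub  r6, r0, r2 → r6=0x30
body[1] mov  r2, #0xfe → r2=0xfe
body[2] sub  r6, r5, r0 → r6=0x20
body[3] xor  r2, r5, r2 → r2=0xf2
body[4] mov  r0, #0x38 → r0=0x38
body[5] sub  r5, r0, r0 → r5=0x00
body[6] sub  r3, r4, #26 → r3=0xe8
body[7] mov  r3, r6 → r3=0x20
body[8] add  r1, r6, #28 → r1=0x3c
epilogue: pop r1=0x7f, sp=0xbd
r0: caller-saved, written=True
r1: callee-saved, written=True
r2: caller-saved, written=True
r4: callee-saved, written=False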